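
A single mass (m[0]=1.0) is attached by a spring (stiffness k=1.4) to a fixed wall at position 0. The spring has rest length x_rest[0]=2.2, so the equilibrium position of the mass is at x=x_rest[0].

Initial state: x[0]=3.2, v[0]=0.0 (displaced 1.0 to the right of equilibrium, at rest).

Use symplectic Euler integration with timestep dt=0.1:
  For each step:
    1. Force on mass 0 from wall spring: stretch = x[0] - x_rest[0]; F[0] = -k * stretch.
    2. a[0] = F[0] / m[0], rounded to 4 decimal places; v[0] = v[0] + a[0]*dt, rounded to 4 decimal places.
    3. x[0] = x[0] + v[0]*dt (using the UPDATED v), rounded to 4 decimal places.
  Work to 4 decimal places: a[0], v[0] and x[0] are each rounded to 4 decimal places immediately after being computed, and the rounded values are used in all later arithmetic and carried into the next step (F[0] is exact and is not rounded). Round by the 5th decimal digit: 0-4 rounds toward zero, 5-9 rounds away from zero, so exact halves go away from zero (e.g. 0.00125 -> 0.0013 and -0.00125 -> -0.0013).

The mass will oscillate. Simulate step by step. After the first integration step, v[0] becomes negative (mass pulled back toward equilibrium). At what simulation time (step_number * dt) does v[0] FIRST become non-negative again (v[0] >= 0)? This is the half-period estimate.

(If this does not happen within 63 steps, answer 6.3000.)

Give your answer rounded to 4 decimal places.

Answer: 2.7000

Derivation:
Step 0: x=[3.2000] v=[0.0000]
Step 1: x=[3.1860] v=[-0.1400]
Step 2: x=[3.1582] v=[-0.2780]
Step 3: x=[3.1170] v=[-0.4122]
Step 4: x=[3.0629] v=[-0.5406]
Step 5: x=[2.9968] v=[-0.6614]
Step 6: x=[2.9195] v=[-0.7730]
Step 7: x=[2.8321] v=[-0.8737]
Step 8: x=[2.7359] v=[-0.9622]
Step 9: x=[2.6322] v=[-1.0372]
Step 10: x=[2.5224] v=[-1.0977]
Step 11: x=[2.4081] v=[-1.1428]
Step 12: x=[2.2909] v=[-1.1719]
Step 13: x=[2.1724] v=[-1.1846]
Step 14: x=[2.0543] v=[-1.1807]
Step 15: x=[1.9383] v=[-1.1603]
Step 16: x=[1.8259] v=[-1.1237]
Step 17: x=[1.7188] v=[-1.0713]
Step 18: x=[1.6184] v=[-1.0039]
Step 19: x=[1.5262] v=[-0.9225]
Step 20: x=[1.4434] v=[-0.8282]
Step 21: x=[1.3712] v=[-0.7223]
Step 22: x=[1.3106] v=[-0.6063]
Step 23: x=[1.2624] v=[-0.4818]
Step 24: x=[1.2274] v=[-0.3505]
Step 25: x=[1.2060] v=[-0.2143]
Step 26: x=[1.1985] v=[-0.0751]
Step 27: x=[1.2050] v=[0.0651]
First v>=0 after going negative at step 27, time=2.7000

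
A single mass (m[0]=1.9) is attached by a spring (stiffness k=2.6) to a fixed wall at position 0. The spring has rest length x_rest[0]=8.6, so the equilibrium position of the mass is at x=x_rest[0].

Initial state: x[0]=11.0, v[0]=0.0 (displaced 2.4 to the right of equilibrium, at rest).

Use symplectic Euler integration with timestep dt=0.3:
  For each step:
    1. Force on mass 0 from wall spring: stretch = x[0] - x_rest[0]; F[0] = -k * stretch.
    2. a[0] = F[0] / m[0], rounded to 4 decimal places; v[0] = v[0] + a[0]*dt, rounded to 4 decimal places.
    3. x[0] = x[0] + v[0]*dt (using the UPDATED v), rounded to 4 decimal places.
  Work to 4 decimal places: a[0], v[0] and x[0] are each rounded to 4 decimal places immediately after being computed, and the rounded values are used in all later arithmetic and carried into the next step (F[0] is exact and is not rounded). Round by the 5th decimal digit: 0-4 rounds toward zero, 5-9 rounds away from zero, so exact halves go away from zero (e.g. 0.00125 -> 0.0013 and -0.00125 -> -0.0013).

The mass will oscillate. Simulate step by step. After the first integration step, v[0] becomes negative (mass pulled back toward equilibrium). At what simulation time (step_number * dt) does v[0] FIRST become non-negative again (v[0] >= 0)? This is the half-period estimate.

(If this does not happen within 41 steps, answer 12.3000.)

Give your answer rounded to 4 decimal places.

Answer: 2.7000

Derivation:
Step 0: x=[11.0000] v=[0.0000]
Step 1: x=[10.7044] v=[-0.9853]
Step 2: x=[10.1496] v=[-1.8492]
Step 3: x=[9.4040] v=[-2.4854]
Step 4: x=[8.5594] v=[-2.8155]
Step 5: x=[7.7198] v=[-2.7988]
Step 6: x=[6.9886] v=[-2.4375]
Step 7: x=[6.4558] v=[-1.7760]
Step 8: x=[6.1871] v=[-0.8957]
Step 9: x=[6.2156] v=[0.0949]
First v>=0 after going negative at step 9, time=2.7000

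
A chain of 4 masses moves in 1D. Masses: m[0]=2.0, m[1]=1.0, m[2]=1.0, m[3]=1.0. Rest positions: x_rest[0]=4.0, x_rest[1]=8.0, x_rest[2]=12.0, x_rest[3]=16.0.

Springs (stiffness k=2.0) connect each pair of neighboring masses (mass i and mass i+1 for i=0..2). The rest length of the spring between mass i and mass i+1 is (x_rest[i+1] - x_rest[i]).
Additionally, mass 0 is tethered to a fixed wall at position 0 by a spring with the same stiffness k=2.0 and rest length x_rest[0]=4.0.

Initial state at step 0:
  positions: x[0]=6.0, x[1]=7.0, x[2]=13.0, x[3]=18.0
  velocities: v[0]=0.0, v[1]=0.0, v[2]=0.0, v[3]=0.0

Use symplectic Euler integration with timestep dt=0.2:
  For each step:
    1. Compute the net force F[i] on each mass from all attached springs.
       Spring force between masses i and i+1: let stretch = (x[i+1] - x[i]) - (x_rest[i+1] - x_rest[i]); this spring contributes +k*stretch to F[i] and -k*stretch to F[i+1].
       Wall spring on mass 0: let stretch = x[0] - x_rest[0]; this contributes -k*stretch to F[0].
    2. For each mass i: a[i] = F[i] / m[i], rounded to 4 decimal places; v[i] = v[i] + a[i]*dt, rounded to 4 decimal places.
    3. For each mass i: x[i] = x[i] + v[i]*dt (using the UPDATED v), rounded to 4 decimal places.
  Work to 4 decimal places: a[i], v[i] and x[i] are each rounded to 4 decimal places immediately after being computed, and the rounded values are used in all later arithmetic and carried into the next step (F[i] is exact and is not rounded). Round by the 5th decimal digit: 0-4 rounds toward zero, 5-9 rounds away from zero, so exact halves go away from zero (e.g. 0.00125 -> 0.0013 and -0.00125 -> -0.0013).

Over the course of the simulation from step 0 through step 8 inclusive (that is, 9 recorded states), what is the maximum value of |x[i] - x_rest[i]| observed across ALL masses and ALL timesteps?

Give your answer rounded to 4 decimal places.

Answer: 2.7900

Derivation:
Step 0: x=[6.0000 7.0000 13.0000 18.0000] v=[0.0000 0.0000 0.0000 0.0000]
Step 1: x=[5.8000 7.4000 12.9200 17.9200] v=[-1.0000 2.0000 -0.4000 -0.4000]
Step 2: x=[5.4320 8.1136 12.7984 17.7600] v=[-1.8400 3.5680 -0.6080 -0.8000]
Step 3: x=[4.9540 8.9875 12.6989 17.5231] v=[-2.3901 4.3693 -0.4973 -1.1846]
Step 4: x=[4.4392 9.8356 12.6885 17.2202] v=[-2.5742 4.2405 -0.0522 -1.5143]
Step 5: x=[3.9626 10.4802 12.8124 16.8748] v=[-2.3828 3.2231 0.6193 -1.7270]
Step 6: x=[3.5882 10.7900 13.0747 16.5244] v=[-1.8718 1.5489 1.3114 -1.7520]
Step 7: x=[3.3584 10.7064 13.4302 16.2180] v=[-1.1491 -0.4179 1.7774 -1.5319]
Step 8: x=[3.2882 10.2529 13.7908 16.0086] v=[-0.3512 -2.2676 1.8030 -1.0470]
Max displacement = 2.7900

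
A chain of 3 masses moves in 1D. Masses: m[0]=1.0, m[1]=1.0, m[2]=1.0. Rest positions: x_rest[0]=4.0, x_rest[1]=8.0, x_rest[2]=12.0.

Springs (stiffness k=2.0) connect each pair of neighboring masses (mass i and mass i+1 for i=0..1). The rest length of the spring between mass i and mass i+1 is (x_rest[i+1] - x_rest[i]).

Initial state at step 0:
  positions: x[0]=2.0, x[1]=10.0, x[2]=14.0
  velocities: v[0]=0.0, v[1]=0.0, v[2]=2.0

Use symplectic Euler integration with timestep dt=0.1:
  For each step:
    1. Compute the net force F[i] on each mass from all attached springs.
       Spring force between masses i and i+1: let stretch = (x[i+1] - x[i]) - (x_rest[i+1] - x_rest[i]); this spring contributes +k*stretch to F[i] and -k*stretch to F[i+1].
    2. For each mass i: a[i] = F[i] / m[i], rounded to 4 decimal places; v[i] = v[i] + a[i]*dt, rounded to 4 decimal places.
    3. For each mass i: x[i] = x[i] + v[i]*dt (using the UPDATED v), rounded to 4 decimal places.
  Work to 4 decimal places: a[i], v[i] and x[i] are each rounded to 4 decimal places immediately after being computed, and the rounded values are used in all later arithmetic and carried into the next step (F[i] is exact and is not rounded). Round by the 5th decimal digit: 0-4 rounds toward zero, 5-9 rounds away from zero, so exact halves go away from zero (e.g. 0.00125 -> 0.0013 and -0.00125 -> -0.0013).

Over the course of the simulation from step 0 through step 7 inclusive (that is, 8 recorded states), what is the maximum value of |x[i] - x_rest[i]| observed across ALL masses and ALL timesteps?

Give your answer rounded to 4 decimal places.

Step 0: x=[2.0000 10.0000 14.0000] v=[0.0000 0.0000 2.0000]
Step 1: x=[2.0800 9.9200 14.2000] v=[0.8000 -0.8000 2.0000]
Step 2: x=[2.2368 9.7688 14.3944] v=[1.5680 -1.5120 1.9440]
Step 3: x=[2.4642 9.5595 14.5763] v=[2.2744 -2.0933 1.8189]
Step 4: x=[2.7536 9.3086 14.7379] v=[2.8935 -2.5090 1.6155]
Step 5: x=[3.0941 9.0352 14.8709] v=[3.4045 -2.7341 1.3296]
Step 6: x=[3.4734 8.7597 14.9672] v=[3.7927 -2.7552 0.9625]
Step 7: x=[3.8784 8.5026 15.0193] v=[4.0500 -2.5710 0.5210]
Max displacement = 3.0193

Answer: 3.0193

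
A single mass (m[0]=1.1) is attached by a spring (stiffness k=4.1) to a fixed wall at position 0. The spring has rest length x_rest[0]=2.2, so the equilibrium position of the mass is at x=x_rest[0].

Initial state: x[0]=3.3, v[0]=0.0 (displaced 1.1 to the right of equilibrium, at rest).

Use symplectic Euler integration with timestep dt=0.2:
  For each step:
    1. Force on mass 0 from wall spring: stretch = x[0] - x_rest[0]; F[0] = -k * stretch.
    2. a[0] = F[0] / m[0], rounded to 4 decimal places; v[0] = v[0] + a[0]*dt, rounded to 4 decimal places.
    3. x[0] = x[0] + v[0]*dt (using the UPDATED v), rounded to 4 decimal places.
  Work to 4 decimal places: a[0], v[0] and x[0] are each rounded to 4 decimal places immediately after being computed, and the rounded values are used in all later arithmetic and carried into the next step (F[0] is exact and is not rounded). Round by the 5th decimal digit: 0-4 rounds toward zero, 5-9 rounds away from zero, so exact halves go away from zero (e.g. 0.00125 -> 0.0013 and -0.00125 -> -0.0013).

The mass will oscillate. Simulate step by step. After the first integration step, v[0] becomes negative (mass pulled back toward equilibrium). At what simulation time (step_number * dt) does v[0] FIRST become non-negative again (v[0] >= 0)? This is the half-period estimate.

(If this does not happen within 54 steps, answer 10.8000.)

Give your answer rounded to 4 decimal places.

Answer: 1.8000

Derivation:
Step 0: x=[3.3000] v=[0.0000]
Step 1: x=[3.1360] v=[-0.8200]
Step 2: x=[2.8325] v=[-1.5177]
Step 3: x=[2.4347] v=[-1.9892]
Step 4: x=[2.0019] v=[-2.1642]
Step 5: x=[1.5986] v=[-2.0165]
Step 6: x=[1.2850] v=[-1.5682]
Step 7: x=[1.1078] v=[-0.8861]
Step 8: x=[1.0934] v=[-0.0719]
Step 9: x=[1.2440] v=[0.7530]
First v>=0 after going negative at step 9, time=1.8000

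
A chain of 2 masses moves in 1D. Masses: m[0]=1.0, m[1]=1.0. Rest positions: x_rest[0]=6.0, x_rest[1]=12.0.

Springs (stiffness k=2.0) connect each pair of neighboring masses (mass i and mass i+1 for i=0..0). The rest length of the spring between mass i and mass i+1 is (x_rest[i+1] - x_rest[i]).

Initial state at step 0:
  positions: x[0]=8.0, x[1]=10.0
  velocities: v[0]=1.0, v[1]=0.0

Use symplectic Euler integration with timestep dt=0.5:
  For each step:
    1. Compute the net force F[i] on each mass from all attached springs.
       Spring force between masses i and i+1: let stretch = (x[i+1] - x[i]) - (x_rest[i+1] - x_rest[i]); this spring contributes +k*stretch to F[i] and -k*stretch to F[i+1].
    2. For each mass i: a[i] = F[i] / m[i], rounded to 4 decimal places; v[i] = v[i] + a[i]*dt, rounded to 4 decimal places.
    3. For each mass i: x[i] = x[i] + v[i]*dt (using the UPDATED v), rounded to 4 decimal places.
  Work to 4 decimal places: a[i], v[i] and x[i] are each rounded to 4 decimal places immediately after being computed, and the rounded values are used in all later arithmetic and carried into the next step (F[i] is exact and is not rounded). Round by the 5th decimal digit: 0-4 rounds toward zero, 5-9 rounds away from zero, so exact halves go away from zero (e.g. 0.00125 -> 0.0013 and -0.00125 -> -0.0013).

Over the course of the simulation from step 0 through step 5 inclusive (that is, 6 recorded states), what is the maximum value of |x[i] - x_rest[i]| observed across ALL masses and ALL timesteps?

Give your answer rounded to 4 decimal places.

Answer: 3.0000

Derivation:
Step 0: x=[8.0000 10.0000] v=[1.0000 0.0000]
Step 1: x=[6.5000 12.0000] v=[-3.0000 4.0000]
Step 2: x=[4.7500 14.2500] v=[-3.5000 4.5000]
Step 3: x=[4.7500 14.7500] v=[0.0000 1.0000]
Step 4: x=[6.7500 13.2500] v=[4.0000 -3.0000]
Step 5: x=[9.0000 11.5000] v=[4.5000 -3.5000]
Max displacement = 3.0000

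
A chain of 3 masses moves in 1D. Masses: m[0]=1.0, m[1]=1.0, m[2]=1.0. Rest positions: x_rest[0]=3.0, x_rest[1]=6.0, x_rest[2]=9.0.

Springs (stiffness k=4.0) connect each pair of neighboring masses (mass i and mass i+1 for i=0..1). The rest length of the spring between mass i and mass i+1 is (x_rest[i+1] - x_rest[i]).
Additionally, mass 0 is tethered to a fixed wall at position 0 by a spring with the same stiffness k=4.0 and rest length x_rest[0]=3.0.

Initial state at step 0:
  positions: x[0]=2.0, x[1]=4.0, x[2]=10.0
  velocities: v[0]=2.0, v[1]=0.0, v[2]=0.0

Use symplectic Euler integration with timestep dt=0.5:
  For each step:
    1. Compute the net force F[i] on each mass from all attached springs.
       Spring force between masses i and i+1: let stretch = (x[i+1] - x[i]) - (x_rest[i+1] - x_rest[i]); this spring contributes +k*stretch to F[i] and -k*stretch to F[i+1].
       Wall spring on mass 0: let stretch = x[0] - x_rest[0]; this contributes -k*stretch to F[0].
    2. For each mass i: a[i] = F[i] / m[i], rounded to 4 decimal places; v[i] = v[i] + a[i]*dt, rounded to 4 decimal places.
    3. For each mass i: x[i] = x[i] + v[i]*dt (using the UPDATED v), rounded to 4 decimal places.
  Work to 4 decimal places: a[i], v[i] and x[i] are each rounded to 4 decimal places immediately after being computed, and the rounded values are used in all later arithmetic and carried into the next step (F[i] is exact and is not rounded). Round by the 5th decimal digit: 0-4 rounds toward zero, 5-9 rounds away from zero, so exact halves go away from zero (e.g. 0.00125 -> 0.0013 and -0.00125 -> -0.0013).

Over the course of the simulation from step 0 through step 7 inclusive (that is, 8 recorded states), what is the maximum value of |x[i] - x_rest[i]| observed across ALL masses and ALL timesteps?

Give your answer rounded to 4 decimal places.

Answer: 3.0000

Derivation:
Step 0: x=[2.0000 4.0000 10.0000] v=[2.0000 0.0000 0.0000]
Step 1: x=[3.0000 8.0000 7.0000] v=[2.0000 8.0000 -6.0000]
Step 2: x=[6.0000 6.0000 8.0000] v=[6.0000 -4.0000 2.0000]
Step 3: x=[3.0000 6.0000 10.0000] v=[-6.0000 0.0000 4.0000]
Step 4: x=[0.0000 7.0000 11.0000] v=[-6.0000 2.0000 2.0000]
Step 5: x=[4.0000 5.0000 11.0000] v=[8.0000 -4.0000 0.0000]
Step 6: x=[5.0000 8.0000 8.0000] v=[2.0000 6.0000 -6.0000]
Step 7: x=[4.0000 8.0000 8.0000] v=[-2.0000 0.0000 0.0000]
Max displacement = 3.0000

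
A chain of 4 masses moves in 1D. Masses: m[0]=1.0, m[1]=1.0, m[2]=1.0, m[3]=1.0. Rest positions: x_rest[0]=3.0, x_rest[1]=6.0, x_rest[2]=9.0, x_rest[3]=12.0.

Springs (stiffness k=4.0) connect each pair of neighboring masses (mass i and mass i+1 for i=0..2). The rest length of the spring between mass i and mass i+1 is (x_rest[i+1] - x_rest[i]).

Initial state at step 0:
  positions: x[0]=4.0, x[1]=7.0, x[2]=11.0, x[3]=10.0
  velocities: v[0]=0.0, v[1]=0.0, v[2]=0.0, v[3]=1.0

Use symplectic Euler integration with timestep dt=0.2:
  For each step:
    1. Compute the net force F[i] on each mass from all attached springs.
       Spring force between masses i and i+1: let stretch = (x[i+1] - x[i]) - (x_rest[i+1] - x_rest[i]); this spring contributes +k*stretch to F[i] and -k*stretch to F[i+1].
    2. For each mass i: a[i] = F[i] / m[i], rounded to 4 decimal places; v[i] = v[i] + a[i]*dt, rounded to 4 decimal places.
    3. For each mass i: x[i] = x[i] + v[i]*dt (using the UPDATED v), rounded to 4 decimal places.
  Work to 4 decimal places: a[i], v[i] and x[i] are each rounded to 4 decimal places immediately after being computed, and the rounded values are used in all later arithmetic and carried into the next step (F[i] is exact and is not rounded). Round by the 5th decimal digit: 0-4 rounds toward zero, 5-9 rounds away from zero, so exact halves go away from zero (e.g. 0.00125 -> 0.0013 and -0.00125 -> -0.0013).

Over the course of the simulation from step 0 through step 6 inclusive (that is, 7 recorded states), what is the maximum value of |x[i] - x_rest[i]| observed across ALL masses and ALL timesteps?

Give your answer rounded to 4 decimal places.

Answer: 2.4424

Derivation:
Step 0: x=[4.0000 7.0000 11.0000 10.0000] v=[0.0000 0.0000 0.0000 1.0000]
Step 1: x=[4.0000 7.1600 10.2000 10.8400] v=[0.0000 0.8000 -4.0000 4.2000]
Step 2: x=[4.0256 7.3008 9.0160 12.0576] v=[0.1280 0.7040 -5.9200 6.0880]
Step 3: x=[4.0952 7.1920 8.0442 13.2685] v=[0.3482 -0.5440 -4.8589 6.0547]
Step 4: x=[4.1803 6.7241 7.7720 14.1236] v=[0.4256 -2.3397 -1.3612 4.2753]
Step 5: x=[4.1924 6.0168 8.3484 14.4424] v=[0.0606 -3.5364 2.8818 1.5940]
Step 6: x=[4.0164 5.3907 9.5267 14.2662] v=[-0.8799 -3.1306 5.8917 -0.8812]
Max displacement = 2.4424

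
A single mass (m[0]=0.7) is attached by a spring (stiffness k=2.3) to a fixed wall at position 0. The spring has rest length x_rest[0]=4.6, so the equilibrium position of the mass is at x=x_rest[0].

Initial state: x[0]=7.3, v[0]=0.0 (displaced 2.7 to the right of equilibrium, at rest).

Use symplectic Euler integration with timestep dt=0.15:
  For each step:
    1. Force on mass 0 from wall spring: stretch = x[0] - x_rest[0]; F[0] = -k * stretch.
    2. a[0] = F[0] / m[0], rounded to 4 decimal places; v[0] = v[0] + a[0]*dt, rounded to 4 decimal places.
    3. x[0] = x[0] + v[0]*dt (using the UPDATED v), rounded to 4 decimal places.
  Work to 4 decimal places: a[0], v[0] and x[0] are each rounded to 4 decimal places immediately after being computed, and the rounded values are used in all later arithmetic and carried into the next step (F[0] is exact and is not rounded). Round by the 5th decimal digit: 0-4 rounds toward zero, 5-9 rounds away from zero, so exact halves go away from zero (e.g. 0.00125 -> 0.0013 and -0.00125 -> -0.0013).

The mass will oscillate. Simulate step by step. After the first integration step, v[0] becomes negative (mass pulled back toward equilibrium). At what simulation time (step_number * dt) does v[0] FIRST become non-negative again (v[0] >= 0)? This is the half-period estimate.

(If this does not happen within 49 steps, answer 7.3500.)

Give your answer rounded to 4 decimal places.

Answer: 1.8000

Derivation:
Step 0: x=[7.3000] v=[0.0000]
Step 1: x=[7.1004] v=[-1.3307]
Step 2: x=[6.7160] v=[-2.5630]
Step 3: x=[6.1751] v=[-3.6059]
Step 4: x=[5.5178] v=[-4.3822]
Step 5: x=[4.7926] v=[-4.8345]
Step 6: x=[4.0532] v=[-4.9294]
Step 7: x=[3.3542] v=[-4.6599]
Step 8: x=[2.7473] v=[-4.0459]
Step 9: x=[2.2774] v=[-3.1328]
Step 10: x=[1.9792] v=[-1.9881]
Step 11: x=[1.8747] v=[-0.6964]
Step 12: x=[1.9717] v=[0.6468]
First v>=0 after going negative at step 12, time=1.8000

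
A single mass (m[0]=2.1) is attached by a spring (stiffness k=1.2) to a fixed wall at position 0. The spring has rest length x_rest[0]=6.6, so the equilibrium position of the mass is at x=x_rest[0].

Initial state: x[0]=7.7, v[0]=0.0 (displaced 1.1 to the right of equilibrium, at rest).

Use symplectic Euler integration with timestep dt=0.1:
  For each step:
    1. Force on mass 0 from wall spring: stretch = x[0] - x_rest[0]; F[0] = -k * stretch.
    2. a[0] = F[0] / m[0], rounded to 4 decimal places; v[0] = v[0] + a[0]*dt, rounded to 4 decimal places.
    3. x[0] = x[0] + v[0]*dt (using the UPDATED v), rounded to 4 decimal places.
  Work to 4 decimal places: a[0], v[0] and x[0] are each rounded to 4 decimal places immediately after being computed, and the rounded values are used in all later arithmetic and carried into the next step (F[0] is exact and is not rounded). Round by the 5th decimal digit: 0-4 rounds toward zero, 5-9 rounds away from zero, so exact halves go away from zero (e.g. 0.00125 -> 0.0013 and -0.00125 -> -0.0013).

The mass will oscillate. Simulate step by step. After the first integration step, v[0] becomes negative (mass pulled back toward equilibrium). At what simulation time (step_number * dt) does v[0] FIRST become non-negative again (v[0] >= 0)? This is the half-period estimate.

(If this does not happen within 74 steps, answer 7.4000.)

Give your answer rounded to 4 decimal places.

Step 0: x=[7.7000] v=[0.0000]
Step 1: x=[7.6937] v=[-0.0629]
Step 2: x=[7.6812] v=[-0.1254]
Step 3: x=[7.6625] v=[-0.1872]
Step 4: x=[7.6377] v=[-0.2479]
Step 5: x=[7.6070] v=[-0.3072]
Step 6: x=[7.5705] v=[-0.3647]
Step 7: x=[7.5285] v=[-0.4202]
Step 8: x=[7.4812] v=[-0.4733]
Step 9: x=[7.4288] v=[-0.5237]
Step 10: x=[7.3717] v=[-0.5711]
Step 11: x=[7.3102] v=[-0.6152]
Step 12: x=[7.2446] v=[-0.6558]
Step 13: x=[7.1753] v=[-0.6926]
Step 14: x=[7.1028] v=[-0.7255]
Step 15: x=[7.0274] v=[-0.7542]
Step 16: x=[6.9495] v=[-0.7786]
Step 17: x=[6.8696] v=[-0.7986]
Step 18: x=[6.7882] v=[-0.8140]
Step 19: x=[6.7057] v=[-0.8248]
Step 20: x=[6.6226] v=[-0.8308]
Step 21: x=[6.5394] v=[-0.8321]
Step 22: x=[6.4565] v=[-0.8286]
Step 23: x=[6.3745] v=[-0.8204]
Step 24: x=[6.2938] v=[-0.8075]
Step 25: x=[6.2148] v=[-0.7900]
Step 26: x=[6.1380] v=[-0.7680]
Step 27: x=[6.0638] v=[-0.7416]
Step 28: x=[5.9927] v=[-0.7110]
Step 29: x=[5.9251] v=[-0.6763]
Step 30: x=[5.8613] v=[-0.6377]
Step 31: x=[5.8018] v=[-0.5955]
Step 32: x=[5.7468] v=[-0.5499]
Step 33: x=[5.6967] v=[-0.5012]
Step 34: x=[5.6517] v=[-0.4496]
Step 35: x=[5.6122] v=[-0.3954]
Step 36: x=[5.5783] v=[-0.3390]
Step 37: x=[5.5502] v=[-0.2806]
Step 38: x=[5.5281] v=[-0.2206]
Step 39: x=[5.5122] v=[-0.1594]
Step 40: x=[5.5025] v=[-0.0972]
Step 41: x=[5.4991] v=[-0.0345]
Step 42: x=[5.5019] v=[0.0284]
First v>=0 after going negative at step 42, time=4.2000

Answer: 4.2000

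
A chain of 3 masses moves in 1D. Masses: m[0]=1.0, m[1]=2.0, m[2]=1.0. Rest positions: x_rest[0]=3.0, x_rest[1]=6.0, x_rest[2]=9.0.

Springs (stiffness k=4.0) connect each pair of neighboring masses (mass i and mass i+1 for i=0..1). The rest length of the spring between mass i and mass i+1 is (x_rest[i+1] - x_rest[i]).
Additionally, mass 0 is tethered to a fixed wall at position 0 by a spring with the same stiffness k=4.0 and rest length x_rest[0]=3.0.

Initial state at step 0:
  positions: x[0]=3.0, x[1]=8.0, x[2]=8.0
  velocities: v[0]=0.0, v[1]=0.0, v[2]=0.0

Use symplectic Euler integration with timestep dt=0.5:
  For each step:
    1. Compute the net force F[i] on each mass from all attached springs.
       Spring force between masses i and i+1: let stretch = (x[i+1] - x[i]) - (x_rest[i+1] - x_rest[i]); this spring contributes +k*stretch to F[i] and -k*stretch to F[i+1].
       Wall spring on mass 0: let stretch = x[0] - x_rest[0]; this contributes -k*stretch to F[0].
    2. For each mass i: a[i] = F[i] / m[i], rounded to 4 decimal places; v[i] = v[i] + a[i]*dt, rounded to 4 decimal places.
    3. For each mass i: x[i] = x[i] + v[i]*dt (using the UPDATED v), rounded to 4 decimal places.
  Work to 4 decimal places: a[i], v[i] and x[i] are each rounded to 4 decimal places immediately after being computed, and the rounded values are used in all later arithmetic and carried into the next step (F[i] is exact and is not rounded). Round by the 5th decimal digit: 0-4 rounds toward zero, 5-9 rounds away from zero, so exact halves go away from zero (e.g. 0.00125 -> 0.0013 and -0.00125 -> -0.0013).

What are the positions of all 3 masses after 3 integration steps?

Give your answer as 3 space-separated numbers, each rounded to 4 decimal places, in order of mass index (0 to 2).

Step 0: x=[3.0000 8.0000 8.0000] v=[0.0000 0.0000 0.0000]
Step 1: x=[5.0000 5.5000 11.0000] v=[4.0000 -5.0000 6.0000]
Step 2: x=[2.5000 5.5000 11.5000] v=[-5.0000 0.0000 1.0000]
Step 3: x=[0.5000 7.0000 9.0000] v=[-4.0000 3.0000 -5.0000]

Answer: 0.5000 7.0000 9.0000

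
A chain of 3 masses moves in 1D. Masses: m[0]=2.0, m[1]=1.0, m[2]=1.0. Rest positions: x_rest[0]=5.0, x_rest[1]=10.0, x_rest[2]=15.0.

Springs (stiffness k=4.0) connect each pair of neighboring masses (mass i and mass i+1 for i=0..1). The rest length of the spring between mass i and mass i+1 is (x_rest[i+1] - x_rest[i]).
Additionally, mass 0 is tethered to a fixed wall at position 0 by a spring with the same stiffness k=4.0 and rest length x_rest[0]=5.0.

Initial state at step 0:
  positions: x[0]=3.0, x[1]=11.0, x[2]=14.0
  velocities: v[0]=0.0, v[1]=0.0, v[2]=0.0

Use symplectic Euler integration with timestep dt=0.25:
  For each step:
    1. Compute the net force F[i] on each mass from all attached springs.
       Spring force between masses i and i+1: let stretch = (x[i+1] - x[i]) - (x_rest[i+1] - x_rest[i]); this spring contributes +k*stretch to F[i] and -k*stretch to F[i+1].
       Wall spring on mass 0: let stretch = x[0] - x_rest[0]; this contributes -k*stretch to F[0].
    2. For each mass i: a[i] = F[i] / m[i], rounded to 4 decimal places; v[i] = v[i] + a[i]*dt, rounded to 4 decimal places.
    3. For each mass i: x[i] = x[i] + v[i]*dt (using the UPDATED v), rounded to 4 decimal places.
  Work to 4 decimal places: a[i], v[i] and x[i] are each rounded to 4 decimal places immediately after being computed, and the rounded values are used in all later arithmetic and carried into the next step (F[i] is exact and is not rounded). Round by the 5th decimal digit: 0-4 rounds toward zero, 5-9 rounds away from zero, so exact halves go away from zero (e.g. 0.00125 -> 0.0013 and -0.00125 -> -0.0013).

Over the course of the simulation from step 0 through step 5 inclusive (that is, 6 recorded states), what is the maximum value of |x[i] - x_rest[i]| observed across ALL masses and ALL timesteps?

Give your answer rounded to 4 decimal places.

Answer: 2.6093

Derivation:
Step 0: x=[3.0000 11.0000 14.0000] v=[0.0000 0.0000 0.0000]
Step 1: x=[3.6250 9.7500 14.5000] v=[2.5000 -5.0000 2.0000]
Step 2: x=[4.5625 8.1563 15.0625] v=[3.7500 -6.3750 2.2500]
Step 3: x=[5.3789 7.3907 15.1485] v=[3.2657 -3.0626 0.3438]
Step 4: x=[5.7745 8.0616 14.5450] v=[1.5822 2.6834 -2.4140]
Step 5: x=[5.7341 9.7815 13.5707] v=[-0.1615 6.8797 -3.8974]
Max displacement = 2.6093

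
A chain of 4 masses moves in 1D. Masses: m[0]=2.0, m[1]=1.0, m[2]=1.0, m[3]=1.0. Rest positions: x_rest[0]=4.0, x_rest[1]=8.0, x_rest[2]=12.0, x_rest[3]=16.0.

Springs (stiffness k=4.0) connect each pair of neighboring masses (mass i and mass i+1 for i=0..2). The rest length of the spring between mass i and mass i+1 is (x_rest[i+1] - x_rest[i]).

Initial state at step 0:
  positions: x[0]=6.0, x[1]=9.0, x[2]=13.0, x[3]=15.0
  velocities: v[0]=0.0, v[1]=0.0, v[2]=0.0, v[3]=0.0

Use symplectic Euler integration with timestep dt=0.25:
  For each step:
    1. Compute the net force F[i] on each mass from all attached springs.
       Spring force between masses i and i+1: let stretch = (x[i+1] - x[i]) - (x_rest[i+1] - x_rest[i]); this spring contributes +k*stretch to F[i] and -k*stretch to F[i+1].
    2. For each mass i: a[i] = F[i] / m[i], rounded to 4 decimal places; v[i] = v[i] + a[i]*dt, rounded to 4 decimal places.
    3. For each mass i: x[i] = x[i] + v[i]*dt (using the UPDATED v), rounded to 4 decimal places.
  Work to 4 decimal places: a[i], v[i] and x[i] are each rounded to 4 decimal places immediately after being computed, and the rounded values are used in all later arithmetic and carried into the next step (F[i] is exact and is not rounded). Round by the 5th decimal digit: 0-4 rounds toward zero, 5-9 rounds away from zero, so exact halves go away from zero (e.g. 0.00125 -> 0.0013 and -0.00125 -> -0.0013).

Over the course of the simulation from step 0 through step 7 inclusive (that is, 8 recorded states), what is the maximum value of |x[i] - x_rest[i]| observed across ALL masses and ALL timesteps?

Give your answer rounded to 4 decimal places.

Step 0: x=[6.0000 9.0000 13.0000 15.0000] v=[0.0000 0.0000 0.0000 0.0000]
Step 1: x=[5.8750 9.2500 12.5000 15.5000] v=[-0.5000 1.0000 -2.0000 2.0000]
Step 2: x=[5.6719 9.4688 11.9375 16.2500] v=[-0.8125 0.8750 -2.2500 3.0000]
Step 3: x=[5.4434 9.3555 11.8360 16.9219] v=[-0.9141 -0.4532 -0.4062 2.6875]
Step 4: x=[5.2039 8.8843 12.3858 17.3223] v=[-0.9581 -1.8848 2.1992 1.6016]
Step 5: x=[4.9244 8.3684 13.2944 17.4886] v=[-1.1179 -2.0637 3.6342 0.6651]
Step 6: x=[4.5754 8.2230 14.0200 17.6063] v=[-1.3959 -0.5817 2.9024 0.4709]
Step 7: x=[4.1824 8.6149 14.1929 17.8275] v=[-1.5721 1.5677 0.6917 0.8846]
Max displacement = 2.1929

Answer: 2.1929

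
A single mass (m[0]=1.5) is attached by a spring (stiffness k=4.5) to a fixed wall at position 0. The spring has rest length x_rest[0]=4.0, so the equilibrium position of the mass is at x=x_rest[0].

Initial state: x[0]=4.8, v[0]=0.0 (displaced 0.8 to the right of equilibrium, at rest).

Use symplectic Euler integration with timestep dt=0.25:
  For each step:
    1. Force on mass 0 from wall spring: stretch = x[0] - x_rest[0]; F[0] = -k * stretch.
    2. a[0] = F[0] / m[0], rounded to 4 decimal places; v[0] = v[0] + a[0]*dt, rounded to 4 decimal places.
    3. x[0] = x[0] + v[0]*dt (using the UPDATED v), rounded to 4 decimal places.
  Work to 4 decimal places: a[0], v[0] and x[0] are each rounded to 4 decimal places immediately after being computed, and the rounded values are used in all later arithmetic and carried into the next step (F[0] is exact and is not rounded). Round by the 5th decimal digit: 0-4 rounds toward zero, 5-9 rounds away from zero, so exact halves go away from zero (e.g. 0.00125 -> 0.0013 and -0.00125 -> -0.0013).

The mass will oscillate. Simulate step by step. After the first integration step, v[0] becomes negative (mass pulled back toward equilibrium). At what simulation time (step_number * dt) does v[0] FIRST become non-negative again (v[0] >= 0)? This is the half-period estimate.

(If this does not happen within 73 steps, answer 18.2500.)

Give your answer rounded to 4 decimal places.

Step 0: x=[4.8000] v=[0.0000]
Step 1: x=[4.6500] v=[-0.6000]
Step 2: x=[4.3781] v=[-1.0875]
Step 3: x=[4.0353] v=[-1.3711]
Step 4: x=[3.6859] v=[-1.3976]
Step 5: x=[3.3954] v=[-1.1620]
Step 6: x=[3.2183] v=[-0.7086]
Step 7: x=[3.1877] v=[-0.1223]
Step 8: x=[3.3094] v=[0.4869]
First v>=0 after going negative at step 8, time=2.0000

Answer: 2.0000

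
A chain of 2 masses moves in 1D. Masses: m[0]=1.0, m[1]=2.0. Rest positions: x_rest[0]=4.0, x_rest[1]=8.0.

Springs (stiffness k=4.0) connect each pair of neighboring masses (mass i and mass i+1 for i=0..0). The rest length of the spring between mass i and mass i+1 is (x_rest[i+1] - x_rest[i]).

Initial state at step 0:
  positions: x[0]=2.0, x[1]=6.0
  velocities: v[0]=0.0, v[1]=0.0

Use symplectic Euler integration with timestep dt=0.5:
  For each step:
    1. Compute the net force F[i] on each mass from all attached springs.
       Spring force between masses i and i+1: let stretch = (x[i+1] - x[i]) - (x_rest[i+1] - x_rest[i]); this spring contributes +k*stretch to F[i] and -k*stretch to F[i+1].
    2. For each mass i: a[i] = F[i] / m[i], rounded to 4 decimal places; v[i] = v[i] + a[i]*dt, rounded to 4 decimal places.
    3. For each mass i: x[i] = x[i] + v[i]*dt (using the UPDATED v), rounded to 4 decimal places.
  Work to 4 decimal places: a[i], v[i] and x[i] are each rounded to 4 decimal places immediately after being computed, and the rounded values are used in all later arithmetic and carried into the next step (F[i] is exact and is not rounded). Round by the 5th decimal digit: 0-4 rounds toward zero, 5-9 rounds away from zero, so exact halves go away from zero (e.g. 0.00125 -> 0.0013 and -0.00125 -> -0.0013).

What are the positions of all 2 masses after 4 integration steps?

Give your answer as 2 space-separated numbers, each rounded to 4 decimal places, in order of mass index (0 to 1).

Answer: 2.0000 6.0000

Derivation:
Step 0: x=[2.0000 6.0000] v=[0.0000 0.0000]
Step 1: x=[2.0000 6.0000] v=[0.0000 0.0000]
Step 2: x=[2.0000 6.0000] v=[0.0000 0.0000]
Step 3: x=[2.0000 6.0000] v=[0.0000 0.0000]
Step 4: x=[2.0000 6.0000] v=[0.0000 0.0000]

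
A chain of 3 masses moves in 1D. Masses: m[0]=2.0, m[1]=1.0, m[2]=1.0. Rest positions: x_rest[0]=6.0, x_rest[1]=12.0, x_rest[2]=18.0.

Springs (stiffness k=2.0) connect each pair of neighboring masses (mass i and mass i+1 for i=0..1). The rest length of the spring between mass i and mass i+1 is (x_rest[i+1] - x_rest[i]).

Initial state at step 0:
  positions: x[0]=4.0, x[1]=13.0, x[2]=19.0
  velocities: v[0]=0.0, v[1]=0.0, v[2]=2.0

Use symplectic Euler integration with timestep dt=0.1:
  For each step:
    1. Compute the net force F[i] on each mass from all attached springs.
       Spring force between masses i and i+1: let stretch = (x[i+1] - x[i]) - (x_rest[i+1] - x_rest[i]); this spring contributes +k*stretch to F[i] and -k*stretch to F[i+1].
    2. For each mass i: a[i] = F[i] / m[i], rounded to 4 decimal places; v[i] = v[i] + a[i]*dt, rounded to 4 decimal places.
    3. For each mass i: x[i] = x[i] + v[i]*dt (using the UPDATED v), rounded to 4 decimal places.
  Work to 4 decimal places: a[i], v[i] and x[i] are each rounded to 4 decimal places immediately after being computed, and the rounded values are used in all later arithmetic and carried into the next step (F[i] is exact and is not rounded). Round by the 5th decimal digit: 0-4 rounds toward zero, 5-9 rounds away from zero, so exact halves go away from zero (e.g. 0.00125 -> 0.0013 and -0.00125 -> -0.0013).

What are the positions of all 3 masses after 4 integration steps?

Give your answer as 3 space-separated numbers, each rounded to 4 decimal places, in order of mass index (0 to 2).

Step 0: x=[4.0000 13.0000 19.0000] v=[0.0000 0.0000 2.0000]
Step 1: x=[4.0300 12.9400 19.2000] v=[0.3000 -0.6000 2.0000]
Step 2: x=[4.0891 12.8270 19.3948] v=[0.5910 -1.1300 1.9480]
Step 3: x=[4.1756 12.6706 19.5782] v=[0.8648 -1.5640 1.8344]
Step 4: x=[4.2870 12.4825 19.7435] v=[1.1143 -1.8815 1.6529]

Answer: 4.2870 12.4825 19.7435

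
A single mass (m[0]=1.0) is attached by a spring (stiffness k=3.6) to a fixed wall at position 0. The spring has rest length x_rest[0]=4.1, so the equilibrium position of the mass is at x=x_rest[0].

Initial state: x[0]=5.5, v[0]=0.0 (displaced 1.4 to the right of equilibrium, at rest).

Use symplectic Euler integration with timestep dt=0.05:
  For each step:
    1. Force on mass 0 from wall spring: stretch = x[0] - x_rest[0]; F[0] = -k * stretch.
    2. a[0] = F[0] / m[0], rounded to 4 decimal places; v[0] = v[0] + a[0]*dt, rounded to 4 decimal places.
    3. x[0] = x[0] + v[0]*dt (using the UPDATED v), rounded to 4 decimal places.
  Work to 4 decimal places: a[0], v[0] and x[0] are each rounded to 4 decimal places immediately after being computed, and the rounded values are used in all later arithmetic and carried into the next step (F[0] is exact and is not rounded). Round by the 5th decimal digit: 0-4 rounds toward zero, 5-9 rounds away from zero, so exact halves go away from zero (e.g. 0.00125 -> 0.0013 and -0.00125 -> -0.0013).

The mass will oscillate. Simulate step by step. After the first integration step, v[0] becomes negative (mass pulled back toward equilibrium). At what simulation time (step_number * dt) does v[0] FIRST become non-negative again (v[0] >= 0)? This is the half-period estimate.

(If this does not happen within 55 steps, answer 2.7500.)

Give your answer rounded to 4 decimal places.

Step 0: x=[5.5000] v=[0.0000]
Step 1: x=[5.4874] v=[-0.2520]
Step 2: x=[5.4623] v=[-0.5017]
Step 3: x=[5.4250] v=[-0.7469]
Step 4: x=[5.3757] v=[-0.9854]
Step 5: x=[5.3150] v=[-1.2150]
Step 6: x=[5.2433] v=[-1.4337]
Step 7: x=[5.1613] v=[-1.6395]
Step 8: x=[5.0698] v=[-1.8305]
Step 9: x=[4.9695] v=[-2.0051]
Step 10: x=[4.8614] v=[-2.1616]
Step 11: x=[4.7465] v=[-2.2987]
Step 12: x=[4.6257] v=[-2.4151]
Step 13: x=[4.5002] v=[-2.5097]
Step 14: x=[4.3711] v=[-2.5817]
Step 15: x=[4.2396] v=[-2.6305]
Step 16: x=[4.1068] v=[-2.6556]
Step 17: x=[3.9740] v=[-2.6568]
Step 18: x=[3.8423] v=[-2.6341]
Step 19: x=[3.7129] v=[-2.5877]
Step 20: x=[3.5870] v=[-2.5180]
Step 21: x=[3.4657] v=[-2.4257]
Step 22: x=[3.3501] v=[-2.3115]
Step 23: x=[3.2413] v=[-2.1765]
Step 24: x=[3.1402] v=[-2.0219]
Step 25: x=[3.0477] v=[-1.8491]
Step 26: x=[2.9647] v=[-1.6597]
Step 27: x=[2.8919] v=[-1.4553]
Step 28: x=[2.8300] v=[-1.2378]
Step 29: x=[2.7795] v=[-1.0092]
Step 30: x=[2.7409] v=[-0.7715]
Step 31: x=[2.7146] v=[-0.5269]
Step 32: x=[2.7007] v=[-0.2775]
Step 33: x=[2.6994] v=[-0.0256]
Step 34: x=[2.7107] v=[0.2265]
First v>=0 after going negative at step 34, time=1.7000

Answer: 1.7000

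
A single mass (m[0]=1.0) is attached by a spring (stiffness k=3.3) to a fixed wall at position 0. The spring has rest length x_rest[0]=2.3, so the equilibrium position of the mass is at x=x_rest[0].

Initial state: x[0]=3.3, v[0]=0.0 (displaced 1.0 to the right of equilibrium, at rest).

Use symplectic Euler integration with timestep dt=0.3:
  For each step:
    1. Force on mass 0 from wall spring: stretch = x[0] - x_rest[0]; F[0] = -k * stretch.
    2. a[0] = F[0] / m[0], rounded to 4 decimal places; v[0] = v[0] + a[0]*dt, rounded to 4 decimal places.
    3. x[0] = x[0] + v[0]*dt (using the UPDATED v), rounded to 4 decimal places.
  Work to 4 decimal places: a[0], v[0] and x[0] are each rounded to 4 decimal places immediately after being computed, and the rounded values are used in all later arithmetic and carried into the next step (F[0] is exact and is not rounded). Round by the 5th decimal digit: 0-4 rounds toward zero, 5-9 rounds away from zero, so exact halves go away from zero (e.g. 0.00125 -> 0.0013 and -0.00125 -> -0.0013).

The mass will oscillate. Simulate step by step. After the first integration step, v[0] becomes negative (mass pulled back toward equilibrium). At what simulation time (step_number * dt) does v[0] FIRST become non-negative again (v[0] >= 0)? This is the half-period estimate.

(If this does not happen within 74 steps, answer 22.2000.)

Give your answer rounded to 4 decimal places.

Answer: 1.8000

Derivation:
Step 0: x=[3.3000] v=[0.0000]
Step 1: x=[3.0030] v=[-0.9900]
Step 2: x=[2.4972] v=[-1.6860]
Step 3: x=[1.9328] v=[-1.8812]
Step 4: x=[1.4775] v=[-1.5177]
Step 5: x=[1.2665] v=[-0.7034]
Step 6: x=[1.3624] v=[0.3198]
First v>=0 after going negative at step 6, time=1.8000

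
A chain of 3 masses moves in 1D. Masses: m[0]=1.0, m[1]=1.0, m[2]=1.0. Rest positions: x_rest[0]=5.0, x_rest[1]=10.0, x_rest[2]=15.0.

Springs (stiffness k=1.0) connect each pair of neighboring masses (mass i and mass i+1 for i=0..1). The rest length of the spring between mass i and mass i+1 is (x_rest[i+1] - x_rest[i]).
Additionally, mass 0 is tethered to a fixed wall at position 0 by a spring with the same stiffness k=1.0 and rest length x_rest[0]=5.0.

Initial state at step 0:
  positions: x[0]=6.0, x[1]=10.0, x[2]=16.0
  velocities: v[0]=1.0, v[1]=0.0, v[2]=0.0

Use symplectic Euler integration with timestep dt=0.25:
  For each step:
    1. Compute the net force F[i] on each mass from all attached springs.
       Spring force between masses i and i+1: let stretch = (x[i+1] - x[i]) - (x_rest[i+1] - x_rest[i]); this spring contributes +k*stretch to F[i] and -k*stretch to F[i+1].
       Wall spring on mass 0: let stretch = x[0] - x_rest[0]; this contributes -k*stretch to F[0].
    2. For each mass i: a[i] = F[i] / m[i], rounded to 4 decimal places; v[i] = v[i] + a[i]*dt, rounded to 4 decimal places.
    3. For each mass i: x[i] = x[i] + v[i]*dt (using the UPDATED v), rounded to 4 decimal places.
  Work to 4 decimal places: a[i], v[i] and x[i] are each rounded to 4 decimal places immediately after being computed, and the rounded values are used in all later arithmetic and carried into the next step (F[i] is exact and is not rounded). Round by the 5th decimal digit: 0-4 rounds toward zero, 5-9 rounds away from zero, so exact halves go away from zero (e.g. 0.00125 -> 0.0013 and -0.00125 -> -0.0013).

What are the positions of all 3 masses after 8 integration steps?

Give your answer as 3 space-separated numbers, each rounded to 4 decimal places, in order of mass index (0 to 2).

Step 0: x=[6.0000 10.0000 16.0000] v=[1.0000 0.0000 0.0000]
Step 1: x=[6.1250 10.1250 15.9375] v=[0.5000 0.5000 -0.2500]
Step 2: x=[6.1172 10.3633 15.8242] v=[-0.0313 0.9531 -0.4531]
Step 3: x=[5.9924 10.6775 15.6821] v=[-0.4991 1.2568 -0.5683]
Step 4: x=[5.7859 11.0117 15.5397] v=[-0.8259 1.3367 -0.5695]
Step 5: x=[5.5444 11.3023 15.4268] v=[-0.9659 1.1623 -0.4515]
Step 6: x=[5.3163 11.4908 15.3687] v=[-0.9125 0.7540 -0.2326]
Step 7: x=[5.1418 11.5358 15.3807] v=[-0.6980 0.1799 0.0479]
Step 8: x=[5.0456 11.4215 15.4649] v=[-0.3850 -0.4574 0.3367]

Answer: 5.0456 11.4215 15.4649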